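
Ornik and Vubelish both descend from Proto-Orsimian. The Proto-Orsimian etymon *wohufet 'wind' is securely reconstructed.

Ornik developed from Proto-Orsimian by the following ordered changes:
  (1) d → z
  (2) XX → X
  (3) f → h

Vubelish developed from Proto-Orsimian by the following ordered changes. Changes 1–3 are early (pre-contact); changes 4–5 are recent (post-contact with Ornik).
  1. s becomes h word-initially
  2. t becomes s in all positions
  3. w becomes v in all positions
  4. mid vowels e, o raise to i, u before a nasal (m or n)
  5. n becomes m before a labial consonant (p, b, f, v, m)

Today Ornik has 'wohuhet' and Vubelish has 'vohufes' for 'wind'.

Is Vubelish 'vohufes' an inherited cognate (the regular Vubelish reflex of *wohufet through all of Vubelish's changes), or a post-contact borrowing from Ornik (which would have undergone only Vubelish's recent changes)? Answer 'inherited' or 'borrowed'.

inherited

If inherited, *wohufet would pass through all of Vubelish's changes:
Vubelish: *wohufet
  wohufet (rule 1 does not apply)
  wohufet → wohufes   [unconditioned shift]
  wohufes → vohufes   [unconditioned shift]
  vohufes (rule 4 does not apply)
  vohufes (rule 5 does not apply)
  giving Vubelish vohufes.
If borrowed from Ornik 'wohuhet' after the early changes, it would undergo only the recent ones:
  rule 4 (pre-nasal raising): no change (wohuhet)
  rule 5 (nasal place assimilation): no change (wohuhet)
  ⇒ as a loan: wohuhet
Vubelish 'vohufes' matches the inherited outcome exactly, so it is an inherited cognate, not a loan.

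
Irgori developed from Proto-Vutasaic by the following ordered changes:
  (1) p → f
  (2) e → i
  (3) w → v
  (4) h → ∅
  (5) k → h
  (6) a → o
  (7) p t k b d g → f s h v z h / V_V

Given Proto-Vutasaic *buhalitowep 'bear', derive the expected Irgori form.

buolisovif

Irgori: *buhalitowep
  buhalitowep → buhalitowef   [unconditioned shift]
  buhalitowef → buhalitowif   [vowel merger]
  buhalitowif → buhalitovif   [unconditioned shift]
  buhalitovif → bualitovif   [h-loss]
  bualitovif (rule 5 does not apply)
  bualitovif → buolitovif   [vowel merger]
  buolitovif → buolisovif   [intervocalic lenition]
  giving Irgori buolisovif.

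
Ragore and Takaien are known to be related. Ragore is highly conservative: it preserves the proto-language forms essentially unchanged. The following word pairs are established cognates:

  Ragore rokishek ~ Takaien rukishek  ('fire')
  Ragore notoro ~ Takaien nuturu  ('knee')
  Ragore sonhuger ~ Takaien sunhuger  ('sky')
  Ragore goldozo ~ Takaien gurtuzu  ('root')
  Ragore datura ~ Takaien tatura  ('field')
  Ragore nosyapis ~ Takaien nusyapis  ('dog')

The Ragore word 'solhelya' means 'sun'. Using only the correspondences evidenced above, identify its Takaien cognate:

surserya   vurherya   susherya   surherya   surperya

rokishek ~ rukishek, notoro ~ nuturu — Ragore o corresponds to Takaien u after a consonant, before a consonant other than r, m, n, p, b, f, v.
goldozo ~ gurtuzu — Ragore l corresponds to Takaien r after a vowel, before a consonant other than r, m, n, p, b, f, v.
Applying these to Ragore 'solhelya':
  solhelya → sulhelya   (o→u after a consonant, before a consonant other than r, m, n, p, b, f, v)
  sulhelya → surhelya   (l→r after a vowel, before a consonant other than r, m, n, p, b, f, v)
  surhelya → surherya   (l→r after a vowel, before a consonant other than r, m, n, p, b, f, v)
So the Takaien cognate is 'surherya'.

surherya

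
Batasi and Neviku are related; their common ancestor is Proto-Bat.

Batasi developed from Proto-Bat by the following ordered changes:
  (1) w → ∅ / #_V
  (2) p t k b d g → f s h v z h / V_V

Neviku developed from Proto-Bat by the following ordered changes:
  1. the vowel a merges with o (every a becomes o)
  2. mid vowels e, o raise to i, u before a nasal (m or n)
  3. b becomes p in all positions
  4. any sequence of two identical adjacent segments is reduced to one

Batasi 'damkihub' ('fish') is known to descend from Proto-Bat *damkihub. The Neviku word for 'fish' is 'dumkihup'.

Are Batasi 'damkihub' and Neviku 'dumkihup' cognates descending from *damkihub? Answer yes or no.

yes

Derive the expected Neviku reflex of *damkihub:
Neviku: *damkihub > domkihub > dumkihub > dumkihup  (by vowel merger, pre-nasal raising, unconditioned shift)
Neviku 'dumkihup' matches the regular reflex exactly, so the pair is cognate.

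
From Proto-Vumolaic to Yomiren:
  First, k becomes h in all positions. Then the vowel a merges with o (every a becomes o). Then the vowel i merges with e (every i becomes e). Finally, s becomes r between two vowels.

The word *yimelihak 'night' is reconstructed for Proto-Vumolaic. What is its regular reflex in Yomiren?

Yomiren: *yimelihak
  yimelihak → yimelihah   [unconditioned shift]
  yimelihah → yimelihoh   [vowel merger]
  yimelihoh → yemelehoh   [vowel merger]
  yemelehoh (rule 4 does not apply)
  giving Yomiren yemelehoh.

yemelehoh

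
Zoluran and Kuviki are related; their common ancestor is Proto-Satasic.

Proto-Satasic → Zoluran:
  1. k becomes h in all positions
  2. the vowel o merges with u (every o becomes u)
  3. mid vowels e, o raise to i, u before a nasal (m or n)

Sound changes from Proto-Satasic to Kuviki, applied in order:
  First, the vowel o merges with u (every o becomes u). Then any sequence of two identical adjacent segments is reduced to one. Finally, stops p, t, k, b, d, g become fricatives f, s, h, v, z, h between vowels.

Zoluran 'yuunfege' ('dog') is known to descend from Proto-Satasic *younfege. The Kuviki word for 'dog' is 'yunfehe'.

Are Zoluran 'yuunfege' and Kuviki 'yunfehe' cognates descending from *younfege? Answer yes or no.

yes

Derive the expected Kuviki reflex of *younfege:
Kuviki: *younfege > yuunfege > yunfege > yunfehe  (by vowel merger, degemination, intervocalic lenition)
Kuviki 'yunfehe' matches the regular reflex exactly, so the pair is cognate.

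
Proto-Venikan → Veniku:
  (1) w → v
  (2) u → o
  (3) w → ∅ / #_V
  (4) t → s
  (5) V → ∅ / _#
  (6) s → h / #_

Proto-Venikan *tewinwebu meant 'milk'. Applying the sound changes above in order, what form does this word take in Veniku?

Veniku: start from *tewinwebu.
  rule 1 (unconditioned shift): tewinwebu → tevinvebu
  rule 2 (vowel merger): tevinvebu → tevinvebo
  rule 3: no change — tevinvebo
  rule 4 (unconditioned shift): tevinvebo → sevinvebo
  rule 5 (apocope): sevinvebo → sevinveb
  rule 6 (debuccalisation): sevinveb → hevinveb
  ⇒ Veniku hevinveb

hevinveb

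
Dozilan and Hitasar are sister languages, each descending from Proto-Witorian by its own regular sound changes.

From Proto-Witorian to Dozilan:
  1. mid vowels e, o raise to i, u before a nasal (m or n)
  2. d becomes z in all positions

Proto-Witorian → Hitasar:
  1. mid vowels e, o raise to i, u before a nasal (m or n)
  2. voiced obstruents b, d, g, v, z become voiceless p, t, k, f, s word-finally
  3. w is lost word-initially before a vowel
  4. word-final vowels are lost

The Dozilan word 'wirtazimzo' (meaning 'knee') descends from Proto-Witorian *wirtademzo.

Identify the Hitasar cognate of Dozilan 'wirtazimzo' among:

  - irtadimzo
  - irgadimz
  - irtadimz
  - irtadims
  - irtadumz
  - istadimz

Hitasar: *wirtademzo
  wirtademzo → wirtadimzo   [pre-nasal raising]
  wirtadimzo (rule 2 does not apply)
  wirtadimzo → irtadimzo   [glide loss]
  irtadimzo → irtadimz   [apocope]
  giving Hitasar irtadimz.
The other candidates each miss or misapply at least one Hitasar change.

irtadimz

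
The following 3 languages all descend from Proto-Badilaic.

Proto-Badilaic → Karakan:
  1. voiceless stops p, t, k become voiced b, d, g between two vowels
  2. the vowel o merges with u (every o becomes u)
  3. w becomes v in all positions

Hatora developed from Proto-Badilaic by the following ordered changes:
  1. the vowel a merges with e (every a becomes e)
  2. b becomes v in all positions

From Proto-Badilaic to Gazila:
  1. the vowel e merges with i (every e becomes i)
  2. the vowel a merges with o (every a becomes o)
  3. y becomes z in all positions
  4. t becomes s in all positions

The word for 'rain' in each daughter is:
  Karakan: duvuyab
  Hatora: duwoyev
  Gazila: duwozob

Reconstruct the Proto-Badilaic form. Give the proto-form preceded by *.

Position 7: Karakan has b, Hatora has v, Gazila has b. Gazila preserves b here (none of its changes turn any other segment into b), so the proto-segment is *b.
Position 5: Karakan has y, Hatora has y, Gazila has z. Karakan preserves y here (none of its changes turn any other segment into y), so the proto-segment is *y.
Position 3: Karakan has v, Hatora has w, Gazila has w. Hatora preserves w here (none of its changes turn any other segment into w), so the proto-segment is *w.
Verify the candidate proto-form against each daughter:
Karakan: *duwoyab > duwuyab > duvuyab  (by vowel merger, unconditioned shift)
Hatora: *duwoyab
  duwoyab → duwoyeb   [vowel merger]
  duwoyeb → duwoyev   [unconditioned shift]
  giving Hatora duwoyev.
Gazila: *duwoyab > duwoyob > duwozob  (by vowel merger, unconditioned shift)
Only *duwoyab yields all of Karakan duvuyab, Hatora duwoyev, Gazila duwozob.

*duwoyab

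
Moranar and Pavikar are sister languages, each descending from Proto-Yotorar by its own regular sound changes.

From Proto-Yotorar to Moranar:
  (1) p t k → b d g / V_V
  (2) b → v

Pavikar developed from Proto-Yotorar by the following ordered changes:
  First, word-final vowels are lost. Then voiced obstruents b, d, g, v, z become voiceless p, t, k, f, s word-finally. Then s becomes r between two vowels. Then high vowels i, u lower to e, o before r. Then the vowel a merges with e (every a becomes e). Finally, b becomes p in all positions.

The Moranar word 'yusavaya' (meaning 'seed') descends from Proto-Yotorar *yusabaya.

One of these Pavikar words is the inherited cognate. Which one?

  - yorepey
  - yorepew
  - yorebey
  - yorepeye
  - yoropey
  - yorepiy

yorepey

Pavikar: *yusabaya
  yusabaya → yusabay   [apocope]
  yusabay (rule 2 does not apply)
  yusabay → yurabay   [rhotacism]
  yurabay → yorabay   [pre-rhotic lowering]
  yorabay → yorebey   [vowel merger]
  yorebey → yorepey   [unconditioned shift]
  giving Pavikar yorepey.
Only 'yorepey' matches the regular Pavikar development of *yusabaya.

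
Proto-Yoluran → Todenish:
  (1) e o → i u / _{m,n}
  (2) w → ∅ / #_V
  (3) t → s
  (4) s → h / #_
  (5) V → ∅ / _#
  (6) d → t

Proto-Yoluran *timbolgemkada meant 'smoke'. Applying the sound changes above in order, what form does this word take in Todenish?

Todenish: *timbolgemkada > timbolgimkada > simbolgimkada > himbolgimkada > himbolgimkad > himbolgimkat  (by pre-nasal raising, unconditioned shift, debuccalisation, apocope, unconditioned shift)

himbolgimkat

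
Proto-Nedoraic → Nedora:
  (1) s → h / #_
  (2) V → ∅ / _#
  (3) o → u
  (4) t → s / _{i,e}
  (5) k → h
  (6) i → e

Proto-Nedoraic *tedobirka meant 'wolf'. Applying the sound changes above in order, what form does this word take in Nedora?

seduberh

Nedora: start from *tedobirka.
  rule 1: no change — tedobirka
  rule 2 (apocope): tedobirka → tedobirk
  rule 3 (vowel merger): tedobirk → tedubirk
  rule 4 (palatalisation): tedubirk → sedubirk
  rule 5 (unconditioned shift): sedubirk → sedubirh
  rule 6 (vowel merger): sedubirh → seduberh
  ⇒ Nedora seduberh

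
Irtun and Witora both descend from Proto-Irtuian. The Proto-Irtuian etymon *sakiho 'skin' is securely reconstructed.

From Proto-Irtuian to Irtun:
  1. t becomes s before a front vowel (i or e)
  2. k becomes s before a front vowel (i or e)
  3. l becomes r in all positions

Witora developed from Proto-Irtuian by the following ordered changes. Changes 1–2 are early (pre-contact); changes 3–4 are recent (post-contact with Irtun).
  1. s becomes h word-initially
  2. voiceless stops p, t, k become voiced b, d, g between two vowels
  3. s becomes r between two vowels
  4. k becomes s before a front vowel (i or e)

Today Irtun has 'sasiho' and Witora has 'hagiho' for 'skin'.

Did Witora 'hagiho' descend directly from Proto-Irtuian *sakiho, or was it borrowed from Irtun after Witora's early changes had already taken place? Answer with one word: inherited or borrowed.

inherited

If inherited, *sakiho would pass through all of Witora's changes:
Witora: *sakiho > hakiho > hagiho  (by debuccalisation, intervocalic voicing)
If borrowed from Irtun 'sasiho' after the early changes, it would undergo only the recent ones:
  rule 3 (rhotacism): sasiho → sariho
  rule 4 (palatalisation): no change (sariho)
  ⇒ as a loan: sariho
Witora 'hagiho' matches the inherited outcome exactly, so it is an inherited cognate, not a loan.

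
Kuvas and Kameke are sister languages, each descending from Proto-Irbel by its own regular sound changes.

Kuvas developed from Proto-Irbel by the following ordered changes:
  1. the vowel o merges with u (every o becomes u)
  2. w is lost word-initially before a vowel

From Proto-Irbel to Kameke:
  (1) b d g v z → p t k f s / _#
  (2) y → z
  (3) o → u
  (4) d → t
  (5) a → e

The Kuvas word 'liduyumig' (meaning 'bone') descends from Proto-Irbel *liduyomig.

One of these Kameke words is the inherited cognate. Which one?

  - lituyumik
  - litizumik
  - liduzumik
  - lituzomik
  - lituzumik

lituzumik

Kameke: *liduyomig > liduyomik > liduzomik > liduzumik > lituzumik  (by final devoicing, unconditioned shift, vowel merger, unconditioned shift)
Only 'lituzumik' matches the regular Kameke development of *liduyomig.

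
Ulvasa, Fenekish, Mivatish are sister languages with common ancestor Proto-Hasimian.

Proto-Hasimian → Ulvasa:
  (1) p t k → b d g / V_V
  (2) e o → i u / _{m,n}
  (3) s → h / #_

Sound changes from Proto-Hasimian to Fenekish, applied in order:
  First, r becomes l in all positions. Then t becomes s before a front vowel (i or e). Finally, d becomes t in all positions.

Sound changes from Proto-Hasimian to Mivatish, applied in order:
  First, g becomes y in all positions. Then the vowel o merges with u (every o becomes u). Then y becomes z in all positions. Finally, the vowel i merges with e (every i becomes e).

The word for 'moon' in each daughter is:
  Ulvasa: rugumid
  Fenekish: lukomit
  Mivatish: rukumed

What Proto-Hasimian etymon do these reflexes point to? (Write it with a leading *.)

*rukomid

Position 3: Ulvasa has g, Fenekish has k, Mivatish has k. Fenekish preserves k here (none of its changes turn any other segment into k), so the proto-segment is *k.
Position 1: Ulvasa has r, Fenekish has l, Mivatish has r. Ulvasa preserves r here (none of its changes turn any other segment into r), so the proto-segment is *r.
This points to *rukomid. Verify forward in each daughter:
Ulvasa: *rukomid
  rukomid → rugomid   [intervocalic voicing]
  rugomid → rugumid   [pre-nasal raising]
  rugumid (rule 3 does not apply)
  giving Ulvasa rugumid.
Fenekish: start from *rukomid.
  rule 1 (unconditioned shift): rukomid → lukomid
  rule 2: no change — lukomid
  rule 3 (unconditioned shift): lukomid → lukomit
  ⇒ Fenekish lukomit
Mivatish: *rukomid > rukumid > rukumed  (by vowel merger, vowel merger)
*rukomid is the unique common source.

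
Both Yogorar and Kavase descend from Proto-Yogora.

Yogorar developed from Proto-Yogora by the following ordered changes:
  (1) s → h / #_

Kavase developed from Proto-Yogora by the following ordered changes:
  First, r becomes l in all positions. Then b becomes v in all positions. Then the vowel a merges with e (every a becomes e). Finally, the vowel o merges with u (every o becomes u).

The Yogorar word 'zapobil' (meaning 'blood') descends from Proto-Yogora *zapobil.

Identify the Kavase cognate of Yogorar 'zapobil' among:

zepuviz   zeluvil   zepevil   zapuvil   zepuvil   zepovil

zepuvil

Kavase: *zapobil
  zapobil (rule 1 does not apply)
  zapobil → zapovil   [unconditioned shift]
  zapovil → zepovil   [vowel merger]
  zepovil → zepuvil   [vowel merger]
  giving Kavase zepuvil.
Among the options, 'zepuvil' alone shows every Kavase change applied in order.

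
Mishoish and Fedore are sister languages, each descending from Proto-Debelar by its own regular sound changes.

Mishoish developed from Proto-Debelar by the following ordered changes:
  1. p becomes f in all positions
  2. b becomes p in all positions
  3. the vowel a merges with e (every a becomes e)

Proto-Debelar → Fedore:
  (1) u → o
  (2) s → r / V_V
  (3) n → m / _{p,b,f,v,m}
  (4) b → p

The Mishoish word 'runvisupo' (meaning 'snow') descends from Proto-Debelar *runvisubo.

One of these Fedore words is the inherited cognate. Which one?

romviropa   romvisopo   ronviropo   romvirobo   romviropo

romviropo

Fedore: *runvisubo
  runvisubo → ronvisobo   [vowel merger]
  ronvisobo → ronvirobo   [rhotacism]
  ronvirobo → romvirobo   [nasal place assimilation]
  romvirobo → romviropo   [unconditioned shift]
  giving Fedore romviropo.
Only 'romviropo' matches the regular Fedore development of *runvisubo.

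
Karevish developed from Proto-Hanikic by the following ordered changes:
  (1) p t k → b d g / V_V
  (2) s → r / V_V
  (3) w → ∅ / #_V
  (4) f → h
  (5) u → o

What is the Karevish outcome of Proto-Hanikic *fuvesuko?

hoverogo

Karevish: *fuvesuko > fuvesugo > fuverugo > huverugo > hoverogo  (by intervocalic voicing, rhotacism, unconditioned shift, vowel merger)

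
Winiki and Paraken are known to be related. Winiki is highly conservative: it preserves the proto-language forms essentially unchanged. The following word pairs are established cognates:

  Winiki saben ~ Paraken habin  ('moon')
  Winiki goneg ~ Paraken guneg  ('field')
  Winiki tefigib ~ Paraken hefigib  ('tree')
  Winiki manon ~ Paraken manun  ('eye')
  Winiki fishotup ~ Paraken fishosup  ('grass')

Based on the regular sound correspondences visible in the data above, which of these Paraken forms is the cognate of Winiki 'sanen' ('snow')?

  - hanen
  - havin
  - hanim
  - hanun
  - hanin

hanin

saben ~ habin — Winiki s corresponds to Paraken h word-initially before a back vowel.
saben ~ habin — Winiki e corresponds to Paraken i after a consonant, before a nasal.
Applying these to Winiki 'sanen':
  sanen → hanen   (s→h word-initially before a back vowel)
  hanen → hanin   (e→i after a consonant, before a nasal)
So the Paraken cognate is 'hanin'.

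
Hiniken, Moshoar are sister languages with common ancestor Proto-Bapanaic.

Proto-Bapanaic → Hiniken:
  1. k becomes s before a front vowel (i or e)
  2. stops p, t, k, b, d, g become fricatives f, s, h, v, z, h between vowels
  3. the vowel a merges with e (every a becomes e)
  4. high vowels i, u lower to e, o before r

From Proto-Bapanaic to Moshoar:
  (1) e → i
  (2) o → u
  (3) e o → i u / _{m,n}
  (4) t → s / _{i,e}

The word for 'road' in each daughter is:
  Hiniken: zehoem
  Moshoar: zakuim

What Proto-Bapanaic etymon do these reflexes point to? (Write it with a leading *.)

*zakoem

Position 3: Hiniken has h, Moshoar has k. Moshoar preserves k here (none of its changes turn any other segment into k), so the proto-segment is *k.
Position 2: Hiniken has e, Moshoar has a. Moshoar preserves a here (none of its changes turn any other segment into a), so the proto-segment is *a.
Continuing position by position gives *zakoem; check it forward:
Hiniken: *zakoem
  zakoem (rule 1 does not apply)
  zakoem → zahoem   [intervocalic lenition]
  zahoem → zehoem   [vowel merger]
  zehoem (rule 4 does not apply)
  giving Hiniken zehoem.
Moshoar: start from *zakoem.
  rule 1 (vowel merger): zakoem → zakoim
  rule 2 (vowel merger): zakoim → zakuim
  rule 3: no change — zakuim
  rule 4: no change — zakuim
  ⇒ Moshoar zakuim
No other proto-form is consistent with every reflex, so the reconstruction is *zakoem.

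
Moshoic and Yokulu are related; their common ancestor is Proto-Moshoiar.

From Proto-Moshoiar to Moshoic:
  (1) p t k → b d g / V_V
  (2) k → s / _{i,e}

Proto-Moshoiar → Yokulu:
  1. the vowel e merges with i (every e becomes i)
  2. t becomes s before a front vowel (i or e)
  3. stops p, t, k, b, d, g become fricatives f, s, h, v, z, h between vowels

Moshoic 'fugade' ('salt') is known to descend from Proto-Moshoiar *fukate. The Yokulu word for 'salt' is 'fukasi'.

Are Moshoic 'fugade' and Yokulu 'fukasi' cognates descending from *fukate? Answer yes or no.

no

Derive the expected Yokulu reflex of *fukate:
Yokulu: start from *fukate.
  rule 1 (vowel merger): fukate → fukati
  rule 2 (palatalisation): fukati → fukasi
  rule 3 (intervocalic lenition): fukasi → fuhasi
  ⇒ Yokulu fuhasi
The regular Yokulu reflex would be 'fuhasi', but the attested form is 'fukasi'. The correspondence is irregular, so they are not cognates (the Yokulu form has a different source).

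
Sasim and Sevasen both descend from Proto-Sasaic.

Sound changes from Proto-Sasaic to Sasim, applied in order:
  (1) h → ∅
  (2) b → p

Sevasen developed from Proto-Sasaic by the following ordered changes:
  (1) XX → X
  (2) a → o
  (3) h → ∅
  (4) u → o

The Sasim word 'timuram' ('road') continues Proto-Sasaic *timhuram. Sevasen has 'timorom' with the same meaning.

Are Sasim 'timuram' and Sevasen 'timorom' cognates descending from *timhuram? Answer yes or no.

Derive the expected Sevasen reflex of *timhuram:
Sevasen: *timhuram > timhurom > timurom > timorom  (by vowel merger, h-loss, vowel merger)
Sevasen 'timorom' matches the regular reflex exactly, so the pair is cognate.

yes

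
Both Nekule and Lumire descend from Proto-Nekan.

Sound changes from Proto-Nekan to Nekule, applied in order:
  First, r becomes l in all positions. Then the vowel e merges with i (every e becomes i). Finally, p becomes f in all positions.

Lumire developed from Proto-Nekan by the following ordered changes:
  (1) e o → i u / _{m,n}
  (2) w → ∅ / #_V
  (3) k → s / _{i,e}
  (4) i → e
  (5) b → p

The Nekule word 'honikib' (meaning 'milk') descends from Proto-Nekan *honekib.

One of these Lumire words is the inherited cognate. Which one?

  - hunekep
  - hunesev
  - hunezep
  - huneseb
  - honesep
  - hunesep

hunesep

Lumire: *honekib > hunekib > hunesib > huneseb > hunesep  (by pre-nasal raising, palatalisation, vowel merger, unconditioned shift)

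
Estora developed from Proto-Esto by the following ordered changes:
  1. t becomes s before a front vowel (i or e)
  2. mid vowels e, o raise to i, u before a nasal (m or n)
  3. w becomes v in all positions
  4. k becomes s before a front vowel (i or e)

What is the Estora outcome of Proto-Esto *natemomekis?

nasimumesis

Estora: start from *natemomekis.
  rule 1 (palatalisation): natemomekis → nasemomekis
  rule 2 (pre-nasal raising): nasemomekis → nasimumekis
  rule 3: no change — nasimumekis
  rule 4 (palatalisation): nasimumekis → nasimumesis
  ⇒ Estora nasimumesis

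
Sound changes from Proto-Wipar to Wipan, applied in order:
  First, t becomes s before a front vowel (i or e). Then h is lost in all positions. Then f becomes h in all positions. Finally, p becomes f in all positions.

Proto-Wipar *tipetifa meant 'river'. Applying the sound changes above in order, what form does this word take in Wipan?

sifesiha

Wipan: *tipetifa > sipesifa > sipesiha > sifesiha  (by palatalisation, unconditioned shift, unconditioned shift)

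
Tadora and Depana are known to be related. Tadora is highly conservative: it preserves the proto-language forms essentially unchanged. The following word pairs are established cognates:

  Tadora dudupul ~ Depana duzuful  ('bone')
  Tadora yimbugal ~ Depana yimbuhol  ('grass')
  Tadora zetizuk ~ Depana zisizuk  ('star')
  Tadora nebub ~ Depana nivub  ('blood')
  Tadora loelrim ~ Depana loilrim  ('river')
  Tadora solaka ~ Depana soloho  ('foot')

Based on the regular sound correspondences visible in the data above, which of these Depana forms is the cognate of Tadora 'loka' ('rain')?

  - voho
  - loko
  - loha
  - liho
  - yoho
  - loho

solaka ~ soloho — Tadora k corresponds to Depana h between vowels (before a back vowel).
solaka ~ soloho — Tadora a corresponds to Depana o word-finally.
Applying these to Tadora 'loka':
  loka → loha   (k→h between vowels (before a back vowel))
  loha → loho   (a→o word-finally)
So the Depana cognate is 'loho'.

loho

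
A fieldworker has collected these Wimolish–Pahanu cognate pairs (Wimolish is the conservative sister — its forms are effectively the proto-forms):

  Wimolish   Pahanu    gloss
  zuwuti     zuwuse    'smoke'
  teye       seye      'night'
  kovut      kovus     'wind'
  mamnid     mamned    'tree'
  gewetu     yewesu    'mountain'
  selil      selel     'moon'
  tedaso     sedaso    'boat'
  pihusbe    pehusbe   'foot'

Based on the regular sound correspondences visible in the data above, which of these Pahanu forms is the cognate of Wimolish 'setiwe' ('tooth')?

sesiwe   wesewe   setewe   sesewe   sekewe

zuwuti ~ zuwuse — Wimolish t corresponds to Pahanu s between vowels (before a front vowel).
mamnid ~ mamned, selil ~ selel — Wimolish i corresponds to Pahanu e after a consonant, before a consonant other than r, m, n, p, b, f, v.
Applying these to Wimolish 'setiwe':
  setiwe → sesiwe   (t→s between vowels (before a front vowel))
  sesiwe → sesewe   (i→e after a consonant, before a consonant other than r, m, n, p, b, f, v)
So the Pahanu cognate is 'sesewe'.

sesewe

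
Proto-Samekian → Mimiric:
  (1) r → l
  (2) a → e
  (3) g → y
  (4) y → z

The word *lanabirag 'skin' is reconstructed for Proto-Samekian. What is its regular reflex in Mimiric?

lenebilez

Mimiric: start from *lanabirag.
  rule 1 (unconditioned shift): lanabirag → lanabilag
  rule 2 (vowel merger): lanabilag → lenebileg
  rule 3 (unconditioned shift): lenebileg → lenebiley
  rule 4 (unconditioned shift): lenebiley → lenebilez
  ⇒ Mimiric lenebilez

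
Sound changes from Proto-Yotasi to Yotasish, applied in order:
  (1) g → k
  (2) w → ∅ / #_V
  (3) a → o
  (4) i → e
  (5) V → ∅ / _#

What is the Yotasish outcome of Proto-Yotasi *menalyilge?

Yotasish: *menalyilge
  menalyilge → menalyilke   [unconditioned shift]
  menalyilke (rule 2 does not apply)
  menalyilke → menolyilke   [vowel merger]
  menolyilke → menolyelke   [vowel merger]
  menolyelke → menolyelk   [apocope]
  giving Yotasish menolyelk.

menolyelk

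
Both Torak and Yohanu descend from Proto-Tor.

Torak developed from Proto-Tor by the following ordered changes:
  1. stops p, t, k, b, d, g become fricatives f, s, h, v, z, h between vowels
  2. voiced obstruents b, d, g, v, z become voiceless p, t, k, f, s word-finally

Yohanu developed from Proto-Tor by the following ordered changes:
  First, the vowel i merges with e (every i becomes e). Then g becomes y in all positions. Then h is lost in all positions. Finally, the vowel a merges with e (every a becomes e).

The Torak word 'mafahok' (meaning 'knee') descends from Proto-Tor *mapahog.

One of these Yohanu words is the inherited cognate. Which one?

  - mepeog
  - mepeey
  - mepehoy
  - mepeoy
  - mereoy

Yohanu: *mapahog
  mapahog (rule 1 does not apply)
  mapahog → mapahoy   [unconditioned shift]
  mapahoy → mapaoy   [h-loss]
  mapaoy → mepeoy   [vowel merger]
  giving Yohanu mepeoy.

mepeoy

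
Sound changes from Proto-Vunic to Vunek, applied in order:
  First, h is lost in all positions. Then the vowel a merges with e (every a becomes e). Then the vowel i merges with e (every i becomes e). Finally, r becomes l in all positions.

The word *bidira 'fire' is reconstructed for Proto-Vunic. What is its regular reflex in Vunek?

Vunek: start from *bidira.
  rule 1: no change — bidira
  rule 2 (vowel merger): bidira → bidire
  rule 3 (vowel merger): bidire → bedere
  rule 4 (unconditioned shift): bedere → bedele
  ⇒ Vunek bedele

bedele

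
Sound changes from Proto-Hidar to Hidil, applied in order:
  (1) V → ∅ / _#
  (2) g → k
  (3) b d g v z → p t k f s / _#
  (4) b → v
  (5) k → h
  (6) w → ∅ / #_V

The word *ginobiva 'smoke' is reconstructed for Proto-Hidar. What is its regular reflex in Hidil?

hinovif

Hidil: *ginobiva
  ginobiva → ginobiv   [apocope]
  ginobiv → kinobiv   [unconditioned shift]
  kinobiv → kinobif   [final devoicing]
  kinobif → kinovif   [unconditioned shift]
  kinovif → hinovif   [unconditioned shift]
  hinovif (rule 6 does not apply)
  giving Hidil hinovif.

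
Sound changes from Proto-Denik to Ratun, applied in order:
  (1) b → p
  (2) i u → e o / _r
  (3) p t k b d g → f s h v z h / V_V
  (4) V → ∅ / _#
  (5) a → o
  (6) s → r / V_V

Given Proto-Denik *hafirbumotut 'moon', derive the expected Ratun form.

Ratun: *hafirbumotut > hafirpumotut > haferpumotut > haferpumosut > hoferpumosut > hoferpumorut  (by unconditioned shift, pre-rhotic lowering, intervocalic lenition, vowel merger, rhotacism)

hoferpumorut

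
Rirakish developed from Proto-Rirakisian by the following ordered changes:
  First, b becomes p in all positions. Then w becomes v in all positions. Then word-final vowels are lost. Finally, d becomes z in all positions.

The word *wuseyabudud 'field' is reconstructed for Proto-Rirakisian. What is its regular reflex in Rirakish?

vuseyapuzuz

Rirakish: *wuseyabudud
  wuseyabudud → wuseyapudud   [unconditioned shift]
  wuseyapudud → vuseyapudud   [unconditioned shift]
  vuseyapudud (rule 3 does not apply)
  vuseyapudud → vuseyapuzuz   [unconditioned shift]
  giving Rirakish vuseyapuzuz.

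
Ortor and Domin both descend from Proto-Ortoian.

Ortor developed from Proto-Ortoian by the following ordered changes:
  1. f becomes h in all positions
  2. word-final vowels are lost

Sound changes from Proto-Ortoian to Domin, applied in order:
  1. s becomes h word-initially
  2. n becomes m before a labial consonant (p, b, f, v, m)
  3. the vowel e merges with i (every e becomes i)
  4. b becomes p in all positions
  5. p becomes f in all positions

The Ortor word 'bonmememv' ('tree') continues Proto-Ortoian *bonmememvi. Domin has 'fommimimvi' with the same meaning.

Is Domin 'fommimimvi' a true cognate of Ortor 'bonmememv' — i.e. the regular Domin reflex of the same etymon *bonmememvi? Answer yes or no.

Derive the expected Domin reflex of *bonmememvi:
Domin: *bonmememvi > bommememvi > bommimimvi > pommimimvi > fommimimvi  (by nasal place assimilation, vowel merger, unconditioned shift, unconditioned shift)
Domin 'fommimimvi' matches the regular reflex exactly, so the pair is cognate.

yes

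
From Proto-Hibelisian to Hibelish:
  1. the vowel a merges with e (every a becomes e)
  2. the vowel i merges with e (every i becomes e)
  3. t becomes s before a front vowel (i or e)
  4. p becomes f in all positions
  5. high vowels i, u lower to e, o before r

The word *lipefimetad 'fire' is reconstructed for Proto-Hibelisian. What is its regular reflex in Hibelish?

lefefemesed

Hibelish: *lipefimetad
  lipefimetad → lipefimeted   [vowel merger]
  lipefimeted → lepefemeted   [vowel merger]
  lepefemeted → lepefemesed   [palatalisation]
  lepefemesed → lefefemesed   [unconditioned shift]
  lefefemesed (rule 5 does not apply)
  giving Hibelish lefefemesed.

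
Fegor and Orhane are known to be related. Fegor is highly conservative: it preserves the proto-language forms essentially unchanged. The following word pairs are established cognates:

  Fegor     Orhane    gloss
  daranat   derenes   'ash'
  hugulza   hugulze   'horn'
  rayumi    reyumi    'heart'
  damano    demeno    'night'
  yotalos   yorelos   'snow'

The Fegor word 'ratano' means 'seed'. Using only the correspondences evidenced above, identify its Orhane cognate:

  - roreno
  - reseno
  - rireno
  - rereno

rereno

daranat ~ derenes, rayumi ~ reyumi — Fegor a corresponds to Orhane e after a consonant, before a consonant other than r, m, n, p, b, f, v.
yotalos ~ yorelos — Fegor t corresponds to Orhane r between vowels (before a back vowel).
daranat ~ derenes, damano ~ demeno — Fegor a corresponds to Orhane e after a consonant, before a nasal.
Applying these to Fegor 'ratano':
  ratano → retano   (a→e after a consonant, before a consonant other than r, m, n, p, b, f, v)
  retano → rerano   (t→r between vowels (before a back vowel))
  rerano → rereno   (a→e after a consonant, before a nasal)
So the Orhane cognate is 'rereno'.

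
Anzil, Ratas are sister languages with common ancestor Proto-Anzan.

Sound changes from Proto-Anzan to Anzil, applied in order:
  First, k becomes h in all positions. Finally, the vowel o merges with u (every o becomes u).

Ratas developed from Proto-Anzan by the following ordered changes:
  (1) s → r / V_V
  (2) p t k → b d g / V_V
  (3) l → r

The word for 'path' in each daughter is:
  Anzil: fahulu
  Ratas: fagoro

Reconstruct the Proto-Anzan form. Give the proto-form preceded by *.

*fakolo

Position 6: Anzil has u, Ratas has o. Ratas preserves o here (none of its changes turn any other segment into o), so the proto-segment is *o.
Position 5: Anzil has l, Ratas has r. Anzil preserves l here (none of its changes turn any other segment into l), so the proto-segment is *l.
Position 4: Anzil has u, Ratas has o. Ratas preserves o here (none of its changes turn any other segment into o), so the proto-segment is *o.
Continuing position by position gives *fakolo; check it forward:
Anzil: *fakolo
  fakolo → faholo   [unconditioned shift]
  faholo → fahulu   [vowel merger]
  giving Anzil fahulu.
Ratas: *fakolo
  fakolo (rule 1 does not apply)
  fakolo → fagolo   [intervocalic voicing]
  fagolo → fagoro   [unconditioned shift]
  giving Ratas fagoro.
*fakolo is the unique common source.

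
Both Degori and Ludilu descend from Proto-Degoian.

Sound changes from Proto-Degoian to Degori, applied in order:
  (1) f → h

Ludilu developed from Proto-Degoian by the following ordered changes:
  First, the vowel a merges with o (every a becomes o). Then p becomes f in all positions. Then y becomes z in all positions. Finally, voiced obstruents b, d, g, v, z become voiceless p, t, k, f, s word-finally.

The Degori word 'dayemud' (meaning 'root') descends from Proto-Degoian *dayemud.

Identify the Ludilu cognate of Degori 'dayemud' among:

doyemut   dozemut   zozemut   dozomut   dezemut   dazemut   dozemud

dozemut

Ludilu: *dayemud
  dayemud → doyemud   [vowel merger]
  doyemud (rule 2 does not apply)
  doyemud → dozemud   [unconditioned shift]
  dozemud → dozemut   [final devoicing]
  giving Ludilu dozemut.
The other candidates each miss or misapply at least one Ludilu change.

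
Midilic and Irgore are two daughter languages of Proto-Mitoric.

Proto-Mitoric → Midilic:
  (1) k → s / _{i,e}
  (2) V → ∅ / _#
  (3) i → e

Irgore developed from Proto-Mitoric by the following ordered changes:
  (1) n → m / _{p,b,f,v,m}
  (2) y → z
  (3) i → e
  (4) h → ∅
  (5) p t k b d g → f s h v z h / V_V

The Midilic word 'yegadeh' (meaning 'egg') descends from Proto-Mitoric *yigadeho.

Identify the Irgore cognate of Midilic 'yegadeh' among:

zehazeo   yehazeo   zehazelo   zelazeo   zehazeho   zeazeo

zehazeo

Irgore: start from *yigadeho.
  rule 1: no change — yigadeho
  rule 2 (unconditioned shift): yigadeho → zigadeho
  rule 3 (vowel merger): zigadeho → zegadeho
  rule 4 (h-loss): zegadeho → zegadeo
  rule 5 (intervocalic lenition): zegadeo → zehazeo
  ⇒ Irgore zehazeo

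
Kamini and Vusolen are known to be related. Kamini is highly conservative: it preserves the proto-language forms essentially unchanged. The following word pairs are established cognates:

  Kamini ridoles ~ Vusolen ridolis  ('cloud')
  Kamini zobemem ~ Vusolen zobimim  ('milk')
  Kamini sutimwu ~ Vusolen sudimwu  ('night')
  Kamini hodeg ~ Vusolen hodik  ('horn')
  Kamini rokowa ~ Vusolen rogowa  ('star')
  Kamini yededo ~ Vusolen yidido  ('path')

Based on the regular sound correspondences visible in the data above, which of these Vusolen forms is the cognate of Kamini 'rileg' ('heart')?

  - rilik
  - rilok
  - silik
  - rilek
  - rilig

ridoles ~ ridolis, hodeg ~ hodik — Kamini e corresponds to Vusolen i after a consonant, before a consonant other than r, m, n, p, b, f, v.
hodeg ~ hodik — Kamini g corresponds to Vusolen k word-finally.
Applying these to Kamini 'rileg':
  rileg → rilig   (e→i after a consonant, before a consonant other than r, m, n, p, b, f, v)
  rilig → rilik   (g→k word-finally)
So the Vusolen cognate is 'rilik'.

rilik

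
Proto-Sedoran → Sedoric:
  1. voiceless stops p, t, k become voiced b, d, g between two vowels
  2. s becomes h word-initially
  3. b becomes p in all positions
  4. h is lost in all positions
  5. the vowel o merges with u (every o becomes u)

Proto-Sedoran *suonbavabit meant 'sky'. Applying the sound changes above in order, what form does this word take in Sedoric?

uunpavapit

Sedoric: *suonbavabit
  suonbavabit (rule 1 does not apply)
  suonbavabit → huonbavabit   [debuccalisation]
  huonbavabit → huonpavapit   [unconditioned shift]
  huonpavapit → uonpavapit   [h-loss]
  uonpavapit → uunpavapit   [vowel merger]
  giving Sedoric uunpavapit.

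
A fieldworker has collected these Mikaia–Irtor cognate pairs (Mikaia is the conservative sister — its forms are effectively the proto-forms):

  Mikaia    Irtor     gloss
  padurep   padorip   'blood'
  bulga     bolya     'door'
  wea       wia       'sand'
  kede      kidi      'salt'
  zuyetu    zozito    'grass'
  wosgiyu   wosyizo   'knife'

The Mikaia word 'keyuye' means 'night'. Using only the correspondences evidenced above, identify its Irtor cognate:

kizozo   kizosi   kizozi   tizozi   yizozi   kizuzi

kede ~ kidi, zuyetu ~ zozito — Mikaia e corresponds to Irtor i after a consonant, before a consonant other than r, m, n, p, b, f, v.
wosgiyu ~ wosyizo — Mikaia y corresponds to Irtor z between vowels (before a back vowel).
bulga ~ bolya, zuyetu ~ zozito — Mikaia u corresponds to Irtor o after a consonant, before a consonant other than r, m, n, p, b, f, v.
zuyetu ~ zozito — Mikaia y corresponds to Irtor z between vowels (before a front vowel).
kede ~ kidi — Mikaia e corresponds to Irtor i word-finally.
Applying these to Mikaia 'keyuye':
  keyuye → kiyuye   (e→i after a consonant, before a consonant other than r, m, n, p, b, f, v)
  kiyuye → kizuye   (y→z between vowels (before a back vowel))
  kizuye → kizoye   (u→o after a consonant, before a consonant other than r, m, n, p, b, f, v)
  kizoye → kizoze   (y→z between vowels (before a front vowel))
  kizoze → kizozi   (e→i word-finally)
So the Irtor cognate is 'kizozi'.

kizozi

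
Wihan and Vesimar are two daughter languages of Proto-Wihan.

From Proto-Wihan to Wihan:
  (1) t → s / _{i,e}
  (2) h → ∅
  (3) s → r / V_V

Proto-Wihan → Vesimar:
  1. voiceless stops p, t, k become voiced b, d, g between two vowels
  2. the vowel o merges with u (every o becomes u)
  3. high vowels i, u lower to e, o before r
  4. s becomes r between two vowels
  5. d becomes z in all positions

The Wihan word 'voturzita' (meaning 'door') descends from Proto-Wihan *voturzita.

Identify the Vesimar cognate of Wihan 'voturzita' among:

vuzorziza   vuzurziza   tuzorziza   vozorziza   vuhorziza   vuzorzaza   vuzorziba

Vesimar: *voturzita > vodurzida > vudurzida > vudorzida > vuzorziza  (by intervocalic voicing, vowel merger, pre-rhotic lowering, unconditioned shift)
The other candidates each miss or misapply at least one Vesimar change.

vuzorziza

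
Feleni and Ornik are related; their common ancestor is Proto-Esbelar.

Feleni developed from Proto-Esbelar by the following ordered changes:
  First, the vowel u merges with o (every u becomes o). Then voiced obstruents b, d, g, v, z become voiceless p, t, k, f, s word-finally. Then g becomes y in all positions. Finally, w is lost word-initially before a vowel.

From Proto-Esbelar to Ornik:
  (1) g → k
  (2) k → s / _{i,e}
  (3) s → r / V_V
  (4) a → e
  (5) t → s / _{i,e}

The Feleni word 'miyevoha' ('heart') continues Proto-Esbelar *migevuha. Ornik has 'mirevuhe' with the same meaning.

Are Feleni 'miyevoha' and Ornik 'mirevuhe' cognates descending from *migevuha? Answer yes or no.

Derive the expected Ornik reflex of *migevuha:
Ornik: *migevuha
  migevuha → mikevuha   [unconditioned shift]
  mikevuha → misevuha   [palatalisation]
  misevuha → mirevuha   [rhotacism]
  mirevuha → mirevuhe   [vowel merger]
  mirevuhe (rule 5 does not apply)
  giving Ornik mirevuhe.
Ornik 'mirevuhe' matches the regular reflex exactly, so the pair is cognate.

yes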